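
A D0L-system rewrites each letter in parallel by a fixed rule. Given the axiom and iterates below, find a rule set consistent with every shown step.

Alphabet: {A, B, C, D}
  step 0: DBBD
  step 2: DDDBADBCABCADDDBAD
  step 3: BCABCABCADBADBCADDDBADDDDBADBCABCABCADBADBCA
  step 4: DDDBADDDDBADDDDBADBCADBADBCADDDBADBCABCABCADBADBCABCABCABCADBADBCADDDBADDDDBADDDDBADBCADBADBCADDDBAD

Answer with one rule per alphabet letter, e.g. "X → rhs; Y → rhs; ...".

A->BAD, B->D, C->DD, D->BCA

  step 3 ⇒ step 4: BCABCABCADBADBCADDDBADDDDBADBCABCABCADBADBCA ⇒ D·DD·BAD·D·DD·BAD·D·DD·BAD·BCA·D·BAD·BCA·D·DD·BAD·BCA·BCA·BCA·D·BAD·BCA·BCA·BCA·BCA·D·BAD·BCA·D·DD·BAD·D·DD·BAD·D·DD·BAD·BCA·D·BAD·BCA·D·DD·BAD
    A ↦ BAD
    B ↦ D
    C ↦ DD
    D ↦ BCA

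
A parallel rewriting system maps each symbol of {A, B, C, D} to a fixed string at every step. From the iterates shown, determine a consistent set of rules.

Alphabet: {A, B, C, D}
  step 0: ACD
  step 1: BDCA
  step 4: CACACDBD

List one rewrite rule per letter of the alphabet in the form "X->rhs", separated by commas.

A->B, B->C, C->D, D->CA

  step 0 ⇒ step 1: ACD ⇒ B·D·CA
    A ↦ B
    C ↦ D
    D ↦ CA
    B ↦ C  (constrained at step 1)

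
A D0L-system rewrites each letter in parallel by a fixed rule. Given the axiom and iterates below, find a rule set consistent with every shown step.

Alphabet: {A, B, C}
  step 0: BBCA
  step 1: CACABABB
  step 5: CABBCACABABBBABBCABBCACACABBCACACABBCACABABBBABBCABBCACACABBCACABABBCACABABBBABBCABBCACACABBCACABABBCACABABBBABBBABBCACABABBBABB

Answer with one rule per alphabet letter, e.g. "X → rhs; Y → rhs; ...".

  step 0 ⇒ step 1: BBCA ⇒ CA·CA·BA·BB
    A ↦ BB
    B ↦ CA
    C ↦ BA

A->BB, B->CA, C->BA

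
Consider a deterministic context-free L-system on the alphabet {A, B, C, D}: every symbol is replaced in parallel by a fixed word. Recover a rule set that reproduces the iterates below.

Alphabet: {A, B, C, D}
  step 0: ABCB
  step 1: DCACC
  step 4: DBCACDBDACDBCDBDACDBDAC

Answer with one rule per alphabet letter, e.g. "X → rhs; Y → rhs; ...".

  step 0 ⇒ step 1: ABCB ⇒ D·C·AC·C
    A ↦ D
    B ↦ C
    C ↦ AC
    D ↦ DB  (constrained at step 1)

A->D, B->C, C->AC, D->DB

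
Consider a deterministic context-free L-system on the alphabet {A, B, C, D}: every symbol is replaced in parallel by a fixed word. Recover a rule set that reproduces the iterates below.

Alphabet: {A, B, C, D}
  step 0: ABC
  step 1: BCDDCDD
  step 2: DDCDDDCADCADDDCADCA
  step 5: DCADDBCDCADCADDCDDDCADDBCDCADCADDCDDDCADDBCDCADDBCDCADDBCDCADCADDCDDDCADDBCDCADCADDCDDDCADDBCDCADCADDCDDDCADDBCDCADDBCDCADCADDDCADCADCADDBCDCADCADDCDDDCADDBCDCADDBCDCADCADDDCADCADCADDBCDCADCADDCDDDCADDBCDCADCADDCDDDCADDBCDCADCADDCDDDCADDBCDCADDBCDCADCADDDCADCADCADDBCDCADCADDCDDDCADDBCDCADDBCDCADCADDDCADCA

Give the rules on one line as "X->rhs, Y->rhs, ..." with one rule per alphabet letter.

  step 1 ⇒ step 2: BCDDCDD ⇒ DDC·DD·DCA·DCA·DD·DCA·DCA
    B ↦ DDC
    C ↦ DD
    D ↦ DCA
  step 0 ⇒ step 1: ABC ⇒ BC·DDC·DD
    A ↦ BC

A->BC, B->DDC, C->DD, D->DCA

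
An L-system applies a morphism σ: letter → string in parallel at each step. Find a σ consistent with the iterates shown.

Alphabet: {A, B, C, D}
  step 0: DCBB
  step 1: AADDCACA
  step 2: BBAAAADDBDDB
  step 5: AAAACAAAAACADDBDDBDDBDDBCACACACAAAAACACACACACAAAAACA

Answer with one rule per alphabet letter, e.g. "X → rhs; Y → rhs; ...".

  step 1 ⇒ step 2: AADDCACA ⇒ B·B·AA·AA·DD·B·DD·B
    A ↦ B
    C ↦ DD
    D ↦ AA
  step 0 ⇒ step 1: DCBB ⇒ AA·DD·CA·CA
    B ↦ CA

A->B, B->CA, C->DD, D->AA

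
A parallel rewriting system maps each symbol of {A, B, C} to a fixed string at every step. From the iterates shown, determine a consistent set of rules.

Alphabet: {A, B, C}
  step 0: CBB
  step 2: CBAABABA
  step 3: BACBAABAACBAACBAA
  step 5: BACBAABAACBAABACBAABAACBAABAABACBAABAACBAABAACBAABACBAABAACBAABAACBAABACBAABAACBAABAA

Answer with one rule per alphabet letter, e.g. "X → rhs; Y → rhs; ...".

A->BAA, B->C, C->BA

  step 2 ⇒ step 3: CBAABABA ⇒ BA·C·BAA·BAA·C·BAA·C·BAA
    A ↦ BAA
    B ↦ C
    C ↦ BA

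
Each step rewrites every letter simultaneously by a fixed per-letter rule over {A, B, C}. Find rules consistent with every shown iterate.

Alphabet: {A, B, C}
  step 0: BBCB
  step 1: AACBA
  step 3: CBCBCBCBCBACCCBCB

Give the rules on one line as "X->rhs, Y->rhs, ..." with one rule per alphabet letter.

  step 0 ⇒ step 1: BBCB ⇒ A·A·CB·A
    B ↦ A
    C ↦ CB
    A ↦ CC  (constrained at step 1)

A->CC, B->A, C->CB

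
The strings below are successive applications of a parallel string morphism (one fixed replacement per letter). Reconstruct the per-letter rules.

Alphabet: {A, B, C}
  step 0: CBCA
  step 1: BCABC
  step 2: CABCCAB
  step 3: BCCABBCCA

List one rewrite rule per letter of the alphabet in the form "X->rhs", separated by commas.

A->C, B->CA, C->B

  step 2 ⇒ step 3: CABCCAB ⇒ B·C·CA·B·B·C·CA
    A ↦ C
    B ↦ CA
    C ↦ B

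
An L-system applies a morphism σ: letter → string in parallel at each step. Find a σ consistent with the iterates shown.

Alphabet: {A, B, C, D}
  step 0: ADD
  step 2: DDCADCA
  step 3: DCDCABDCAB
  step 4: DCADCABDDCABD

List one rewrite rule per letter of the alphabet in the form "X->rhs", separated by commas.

  step 3 ⇒ step 4: DCDCABDCAB ⇒ DC·A·DC·A·B·D·DC·A·B·D
    A ↦ B
    B ↦ D
    C ↦ A
    D ↦ DC

A->B, B->D, C->A, D->DC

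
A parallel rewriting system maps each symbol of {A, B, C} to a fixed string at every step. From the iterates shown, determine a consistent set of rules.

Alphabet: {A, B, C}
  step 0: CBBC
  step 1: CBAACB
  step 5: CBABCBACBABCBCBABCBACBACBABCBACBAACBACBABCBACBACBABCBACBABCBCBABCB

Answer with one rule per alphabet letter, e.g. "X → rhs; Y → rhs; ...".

  step 0 ⇒ step 1: CBBC ⇒ CB·A·A·CB
    B ↦ A
    C ↦ CB
    A ↦ BCB  (constrained at step 1)

A->BCB, B->A, C->CB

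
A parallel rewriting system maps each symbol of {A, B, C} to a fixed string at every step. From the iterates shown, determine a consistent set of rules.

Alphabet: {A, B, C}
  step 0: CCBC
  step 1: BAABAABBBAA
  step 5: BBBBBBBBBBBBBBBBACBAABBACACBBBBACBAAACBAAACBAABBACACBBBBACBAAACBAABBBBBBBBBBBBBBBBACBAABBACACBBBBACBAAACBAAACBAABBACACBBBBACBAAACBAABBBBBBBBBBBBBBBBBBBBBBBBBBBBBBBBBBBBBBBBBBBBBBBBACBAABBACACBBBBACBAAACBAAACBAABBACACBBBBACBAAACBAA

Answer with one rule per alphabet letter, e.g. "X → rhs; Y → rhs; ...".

  step 0 ⇒ step 1: CCBC ⇒ BAA·BAA·BB·BAA
    B ↦ BB
    C ↦ BAA
    A ↦ AC  (constrained at step 1)

A->AC, B->BB, C->BAA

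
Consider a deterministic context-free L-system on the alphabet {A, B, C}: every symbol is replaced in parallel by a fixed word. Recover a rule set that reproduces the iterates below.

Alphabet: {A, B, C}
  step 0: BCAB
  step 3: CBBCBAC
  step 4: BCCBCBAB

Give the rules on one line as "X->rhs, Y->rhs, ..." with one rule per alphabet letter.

A->BA, B->C, C->B

  step 3 ⇒ step 4: CBBCBAC ⇒ B·C·C·B·C·BA·B
    A ↦ BA
    B ↦ C
    C ↦ B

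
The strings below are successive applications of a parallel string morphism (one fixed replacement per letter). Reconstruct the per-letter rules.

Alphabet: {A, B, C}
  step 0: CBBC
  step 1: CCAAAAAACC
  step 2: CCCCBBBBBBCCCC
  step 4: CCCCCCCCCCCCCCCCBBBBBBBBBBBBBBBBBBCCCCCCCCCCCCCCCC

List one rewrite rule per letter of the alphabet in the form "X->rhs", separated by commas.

  step 1 ⇒ step 2: CCAAAAAACC ⇒ CC·CC·B·B·B·B·B·B·CC·CC
    A ↦ B
    C ↦ CC
  step 0 ⇒ step 1: CBBC ⇒ CC·AAA·AAA·CC
    B ↦ AAA

A->B, B->AAA, C->CC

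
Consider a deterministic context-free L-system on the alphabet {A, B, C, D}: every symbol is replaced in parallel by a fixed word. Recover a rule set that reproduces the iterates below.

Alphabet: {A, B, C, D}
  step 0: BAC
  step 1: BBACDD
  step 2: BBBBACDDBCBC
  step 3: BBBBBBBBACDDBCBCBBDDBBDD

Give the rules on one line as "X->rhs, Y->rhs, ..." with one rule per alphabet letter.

  step 2 ⇒ step 3: BBBBACDDBCBC ⇒ BB·BB·BB·BB·AC·DD·BC·BC·BB·DD·BB·DD
    A ↦ AC
    B ↦ BB
    C ↦ DD
    D ↦ BC

A->AC, B->BB, C->DD, D->BC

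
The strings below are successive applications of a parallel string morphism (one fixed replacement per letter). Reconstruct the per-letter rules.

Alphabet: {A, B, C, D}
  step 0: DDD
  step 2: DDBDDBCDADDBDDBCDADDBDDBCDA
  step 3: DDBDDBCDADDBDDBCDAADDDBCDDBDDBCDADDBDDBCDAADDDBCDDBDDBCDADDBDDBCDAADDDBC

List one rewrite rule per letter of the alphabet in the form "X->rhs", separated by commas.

  step 2 ⇒ step 3: DDBDDBCDADDBDDBCDADDBDDBCDA ⇒ DDB·DDB·CDA·DDB·DDB·CDA·AD·DDB·C·DDB·DDB·CDA·DDB·DDB·CDA·AD·DDB·C·DDB·DDB·CDA·DDB·DDB·CDA·AD·DDB·C
    A ↦ C
    B ↦ CDA
    C ↦ AD
    D ↦ DDB

A->C, B->CDA, C->AD, D->DDB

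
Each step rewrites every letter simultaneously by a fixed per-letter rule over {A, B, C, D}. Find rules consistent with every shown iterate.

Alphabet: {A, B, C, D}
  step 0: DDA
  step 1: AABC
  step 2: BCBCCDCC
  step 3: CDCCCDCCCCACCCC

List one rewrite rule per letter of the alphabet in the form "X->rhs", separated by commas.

A->BC, B->CD, C->CC, D->A

  step 2 ⇒ step 3: BCBCCDCC ⇒ CD·CC·CD·CC·CC·A·CC·CC
    B ↦ CD
    C ↦ CC
    D ↦ A
  step 0 ⇒ step 1: DDA ⇒ A·A·BC
    A ↦ BC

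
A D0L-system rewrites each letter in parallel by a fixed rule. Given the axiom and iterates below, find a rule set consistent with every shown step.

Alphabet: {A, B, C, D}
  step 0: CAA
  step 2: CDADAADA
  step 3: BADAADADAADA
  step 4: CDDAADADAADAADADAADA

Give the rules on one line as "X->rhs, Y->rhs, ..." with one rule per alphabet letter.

  step 3 ⇒ step 4: BADAADADAADA ⇒ CD·DA·A·DA·DA·A·DA·A·DA·DA·A·DA
    A ↦ DA
    B ↦ CD
    D ↦ A
  step 2 ⇒ step 3: CDADAADA ⇒ B·A·DA·A·DA·DA·A·DA
    C ↦ B

A->DA, B->CD, C->B, D->A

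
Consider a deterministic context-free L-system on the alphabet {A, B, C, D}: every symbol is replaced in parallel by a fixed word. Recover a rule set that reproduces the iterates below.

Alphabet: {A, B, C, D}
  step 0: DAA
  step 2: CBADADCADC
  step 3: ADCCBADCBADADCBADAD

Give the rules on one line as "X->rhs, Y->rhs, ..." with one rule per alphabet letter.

A->CB, B->C, C->AD, D->AD

  step 2 ⇒ step 3: CBADADCADC ⇒ AD·C·CB·AD·CB·AD·AD·CB·AD·AD
    A ↦ CB
    B ↦ C
    C ↦ AD
    D ↦ AD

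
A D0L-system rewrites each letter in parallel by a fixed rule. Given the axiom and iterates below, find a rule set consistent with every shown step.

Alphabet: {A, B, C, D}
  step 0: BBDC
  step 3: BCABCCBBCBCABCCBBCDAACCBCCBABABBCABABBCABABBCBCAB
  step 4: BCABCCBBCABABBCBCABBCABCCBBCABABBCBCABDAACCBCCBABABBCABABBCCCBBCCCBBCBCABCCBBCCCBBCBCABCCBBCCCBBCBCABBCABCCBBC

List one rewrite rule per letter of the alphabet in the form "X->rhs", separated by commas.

  step 3 ⇒ step 4: BCABCCBBCBCABCCBBCDAACCBCCBABABBCABABBCABABBCBCAB ⇒ BC·AB·CCB·BC·AB·AB·BC·BC·AB·BC·AB·CCB·BC·AB·AB·BC·BC·AB·DAA·CCB·CCB·AB·AB·BC·AB·AB·BC·CCB·BC·CCB·BC·BC·AB·CCB·BC·CCB·BC·BC·AB·CCB·BC·CCB·BC·BC·AB·BC·AB·CCB·BC
    A ↦ CCB
    B ↦ BC
    C ↦ AB
    D ↦ DAA

A->CCB, B->BC, C->AB, D->DAA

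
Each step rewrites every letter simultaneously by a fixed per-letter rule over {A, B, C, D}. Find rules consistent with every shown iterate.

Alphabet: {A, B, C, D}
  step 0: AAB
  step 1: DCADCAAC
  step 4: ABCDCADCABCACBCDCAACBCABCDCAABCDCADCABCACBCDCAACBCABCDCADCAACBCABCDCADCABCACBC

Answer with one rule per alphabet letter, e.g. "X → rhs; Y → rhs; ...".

  step 0 ⇒ step 1: AAB ⇒ DCA·DCA·AC
    A ↦ DCA
    B ↦ AC
    C ↦ BC  (constrained at step 1)
    D ↦ A  (constrained at step 1)

A->DCA, B->AC, C->BC, D->A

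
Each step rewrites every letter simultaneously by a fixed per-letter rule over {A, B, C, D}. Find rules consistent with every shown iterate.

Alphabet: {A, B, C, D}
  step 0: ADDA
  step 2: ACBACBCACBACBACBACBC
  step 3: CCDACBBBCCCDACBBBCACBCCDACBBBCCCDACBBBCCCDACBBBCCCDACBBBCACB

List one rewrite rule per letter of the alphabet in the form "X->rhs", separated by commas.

A->CCD, B->BBC, C->ACB, D->C

  step 2 ⇒ step 3: ACBACBCACBACBACBACBC ⇒ CCD·ACB·BBC·CCD·ACB·BBC·ACB·CCD·ACB·BBC·CCD·ACB·BBC·CCD·ACB·BBC·CCD·ACB·BBC·ACB
    A ↦ CCD
    B ↦ BBC
    C ↦ ACB
    D ↦ C  (constrained at step 0)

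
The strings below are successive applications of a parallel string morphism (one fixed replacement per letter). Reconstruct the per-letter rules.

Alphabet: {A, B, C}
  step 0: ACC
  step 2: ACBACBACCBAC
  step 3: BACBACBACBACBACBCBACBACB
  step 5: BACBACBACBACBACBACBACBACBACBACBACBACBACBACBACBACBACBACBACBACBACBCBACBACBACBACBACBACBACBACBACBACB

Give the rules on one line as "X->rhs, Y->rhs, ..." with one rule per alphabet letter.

A->BA, B->AC, C->CB

  step 2 ⇒ step 3: ACBACBACCBAC ⇒ BA·CB·AC·BA·CB·AC·BA·CB·CB·AC·BA·CB
    A ↦ BA
    B ↦ AC
    C ↦ CB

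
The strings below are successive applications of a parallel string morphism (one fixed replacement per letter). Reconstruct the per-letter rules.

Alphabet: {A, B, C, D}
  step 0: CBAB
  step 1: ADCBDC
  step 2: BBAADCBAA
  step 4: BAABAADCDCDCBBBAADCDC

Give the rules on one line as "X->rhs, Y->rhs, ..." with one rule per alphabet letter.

  step 1 ⇒ step 2: ADCBDC ⇒ B·BA·A·DC·BA·A
    A ↦ B
    B ↦ DC
    C ↦ A
    D ↦ BA

A->B, B->DC, C->A, D->BA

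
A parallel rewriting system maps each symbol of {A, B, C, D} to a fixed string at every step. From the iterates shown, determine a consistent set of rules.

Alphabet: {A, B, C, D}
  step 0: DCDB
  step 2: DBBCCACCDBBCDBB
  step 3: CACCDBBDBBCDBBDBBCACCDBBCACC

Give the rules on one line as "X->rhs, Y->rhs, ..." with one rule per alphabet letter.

A->C, B->C, C->DBB, D->CA

  step 2 ⇒ step 3: DBBCCACCDBBCDBB ⇒ CA·C·C·DBB·DBB·C·DBB·DBB·CA·C·C·DBB·CA·C·C
    A ↦ C
    B ↦ C
    C ↦ DBB
    D ↦ CA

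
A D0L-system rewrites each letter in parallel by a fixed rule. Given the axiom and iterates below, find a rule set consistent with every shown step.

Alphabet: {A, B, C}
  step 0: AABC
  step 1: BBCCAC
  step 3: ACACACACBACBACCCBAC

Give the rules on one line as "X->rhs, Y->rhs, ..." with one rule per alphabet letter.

A->B, B->CC, C->AC

  step 0 ⇒ step 1: AABC ⇒ B·B·CC·AC
    A ↦ B
    B ↦ CC
    C ↦ AC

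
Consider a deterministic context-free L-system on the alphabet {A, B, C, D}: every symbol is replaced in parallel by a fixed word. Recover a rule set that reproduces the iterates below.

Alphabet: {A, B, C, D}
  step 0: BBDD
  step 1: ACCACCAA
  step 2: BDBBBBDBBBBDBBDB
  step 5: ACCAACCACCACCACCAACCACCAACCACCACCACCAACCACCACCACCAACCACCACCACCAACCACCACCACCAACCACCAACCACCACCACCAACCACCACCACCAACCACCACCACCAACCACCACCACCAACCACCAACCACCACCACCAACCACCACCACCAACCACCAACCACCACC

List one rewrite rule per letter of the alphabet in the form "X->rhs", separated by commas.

  step 1 ⇒ step 2: ACCACCAA ⇒ BDB·B·B·BDB·B·B·BDB·BDB
    A ↦ BDB
    C ↦ B
  step 0 ⇒ step 1: BBDD ⇒ ACC·ACC·A·A
    B ↦ ACC
  step 0 ⇒ step 1: BBDD ⇒ ACC·ACC·A·A
    D ↦ A

A->BDB, B->ACC, C->B, D->A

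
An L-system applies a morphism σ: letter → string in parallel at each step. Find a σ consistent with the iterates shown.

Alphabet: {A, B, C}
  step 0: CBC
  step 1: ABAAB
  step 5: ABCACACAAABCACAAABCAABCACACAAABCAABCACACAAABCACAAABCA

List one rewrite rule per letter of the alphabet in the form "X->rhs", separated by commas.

  step 0 ⇒ step 1: CBC ⇒ AB·A·AB
    B ↦ A
    C ↦ AB
    A ↦ CA  (constrained at step 1)

A->CA, B->A, C->AB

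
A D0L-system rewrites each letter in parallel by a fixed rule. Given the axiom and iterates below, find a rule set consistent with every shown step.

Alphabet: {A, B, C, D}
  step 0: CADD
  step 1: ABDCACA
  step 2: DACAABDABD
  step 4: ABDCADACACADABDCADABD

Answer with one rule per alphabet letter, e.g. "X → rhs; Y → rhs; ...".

  step 1 ⇒ step 2: ABDCACA ⇒ D·A·CA·AB·D·AB·D
    A ↦ D
    B ↦ A
    C ↦ AB
    D ↦ CA

A->D, B->A, C->AB, D->CA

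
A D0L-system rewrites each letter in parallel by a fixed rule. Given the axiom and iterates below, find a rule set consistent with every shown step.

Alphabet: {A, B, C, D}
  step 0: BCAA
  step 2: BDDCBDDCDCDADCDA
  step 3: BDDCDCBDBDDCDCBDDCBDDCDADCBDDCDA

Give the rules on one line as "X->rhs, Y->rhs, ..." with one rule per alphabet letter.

A->DA, B->BD, C->BD, D->DC

  step 2 ⇒ step 3: BDDCBDDCDCDADCDA ⇒ BD·DC·DC·BD·BD·DC·DC·BD·DC·BD·DC·DA·DC·BD·DC·DA
    A ↦ DA
    B ↦ BD
    C ↦ BD
    D ↦ DC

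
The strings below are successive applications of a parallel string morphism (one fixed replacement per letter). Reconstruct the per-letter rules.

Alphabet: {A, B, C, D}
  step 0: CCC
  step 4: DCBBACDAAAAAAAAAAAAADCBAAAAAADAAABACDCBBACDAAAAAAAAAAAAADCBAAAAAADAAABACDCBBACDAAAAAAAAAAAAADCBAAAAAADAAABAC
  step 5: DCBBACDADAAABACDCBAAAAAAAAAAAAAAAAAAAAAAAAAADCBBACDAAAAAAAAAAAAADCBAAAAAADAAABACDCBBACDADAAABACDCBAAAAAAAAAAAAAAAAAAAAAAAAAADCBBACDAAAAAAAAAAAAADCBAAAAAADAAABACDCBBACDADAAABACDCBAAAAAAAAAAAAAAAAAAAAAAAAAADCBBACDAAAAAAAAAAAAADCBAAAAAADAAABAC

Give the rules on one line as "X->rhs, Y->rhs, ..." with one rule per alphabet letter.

A->AA, B->DA, C->BAC, D->DCB

  step 4 ⇒ step 5: DCBBACDAAAAAAAAAAAAADCBAAAAAADAAABACDCBBACDAAAAAAAAAAAAADCBAAAAAADAAABACDCBBACDAAAAAAAAAAAAADCBAAAAAADAAABAC ⇒ DCB·BAC·DA·DA·AA·BAC·DCB·AA·AA·AA·AA·AA·AA·AA·AA·AA·AA·AA·AA·AA·DCB·BAC·DA·AA·AA·AA·AA·AA·AA·DCB·AA·AA·AA·DA·AA·BAC·DCB·BAC·DA·DA·AA·BAC·DCB·AA·AA·AA·AA·AA·AA·AA·AA·AA·AA·AA·AA·AA·DCB·BAC·DA·AA·AA·AA·AA·AA·AA·DCB·AA·AA·AA·DA·AA·BAC·DCB·BAC·DA·DA·AA·BAC·DCB·AA·AA·AA·AA·AA·AA·AA·AA·AA·AA·AA·AA·AA·DCB·BAC·DA·AA·AA·AA·AA·AA·AA·DCB·AA·AA·AA·DA·AA·BAC
    A ↦ AA
    B ↦ DA
    C ↦ BAC
    D ↦ DCB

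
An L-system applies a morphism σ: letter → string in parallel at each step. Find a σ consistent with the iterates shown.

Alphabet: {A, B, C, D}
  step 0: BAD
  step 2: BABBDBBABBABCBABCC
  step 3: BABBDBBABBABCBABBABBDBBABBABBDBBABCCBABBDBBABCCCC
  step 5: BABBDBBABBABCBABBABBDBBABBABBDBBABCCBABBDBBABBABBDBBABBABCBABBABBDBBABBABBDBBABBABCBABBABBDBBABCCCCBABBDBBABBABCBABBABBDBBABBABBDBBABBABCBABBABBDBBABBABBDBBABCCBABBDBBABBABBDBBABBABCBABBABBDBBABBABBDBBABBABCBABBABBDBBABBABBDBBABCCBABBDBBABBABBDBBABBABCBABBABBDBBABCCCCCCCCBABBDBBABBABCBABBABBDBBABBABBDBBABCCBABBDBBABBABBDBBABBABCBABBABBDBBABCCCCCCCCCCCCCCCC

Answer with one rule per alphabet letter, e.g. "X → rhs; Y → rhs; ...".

  step 2 ⇒ step 3: BABBDBBABBABCBABCC ⇒ BAB·BDB·BAB·BAB·C·BAB·BAB·BDB·BAB·BAB·BDB·BAB·CC·BAB·BDB·BAB·CC·CC
    A ↦ BDB
    B ↦ BAB
    C ↦ CC
    D ↦ C

A->BDB, B->BAB, C->CC, D->C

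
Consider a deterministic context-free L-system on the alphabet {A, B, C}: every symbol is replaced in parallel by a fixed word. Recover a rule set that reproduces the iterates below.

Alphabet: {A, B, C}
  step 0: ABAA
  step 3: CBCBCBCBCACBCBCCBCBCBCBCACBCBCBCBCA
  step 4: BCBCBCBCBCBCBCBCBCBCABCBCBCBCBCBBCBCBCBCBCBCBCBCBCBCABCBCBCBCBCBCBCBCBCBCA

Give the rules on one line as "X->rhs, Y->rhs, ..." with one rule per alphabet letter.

A->CA, B->C, C->BCB

  step 3 ⇒ step 4: CBCBCBCBCACBCBCCBCBCBCBCACBCBCBCBCA ⇒ BCB·C·BCB·C·BCB·C·BCB·C·BCB·CA·BCB·C·BCB·C·BCB·BCB·C·BCB·C·BCB·C·BCB·C·BCB·CA·BCB·C·BCB·C·BCB·C·BCB·C·BCB·CA
    A ↦ CA
    B ↦ C
    C ↦ BCB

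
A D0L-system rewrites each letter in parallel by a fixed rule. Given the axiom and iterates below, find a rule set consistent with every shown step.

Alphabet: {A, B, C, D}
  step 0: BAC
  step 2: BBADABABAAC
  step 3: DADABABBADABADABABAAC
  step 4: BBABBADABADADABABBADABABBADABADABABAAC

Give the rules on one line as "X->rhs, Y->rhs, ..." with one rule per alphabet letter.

A->BA, B->DA, C->AC, D->B

  step 3 ⇒ step 4: DADABABBADABADABABAAC ⇒ B·BA·B·BA·DA·BA·DA·DA·BA·B·BA·DA·BA·B·BA·DA·BA·DA·BA·BA·AC
    A ↦ BA
    B ↦ DA
    C ↦ AC
    D ↦ B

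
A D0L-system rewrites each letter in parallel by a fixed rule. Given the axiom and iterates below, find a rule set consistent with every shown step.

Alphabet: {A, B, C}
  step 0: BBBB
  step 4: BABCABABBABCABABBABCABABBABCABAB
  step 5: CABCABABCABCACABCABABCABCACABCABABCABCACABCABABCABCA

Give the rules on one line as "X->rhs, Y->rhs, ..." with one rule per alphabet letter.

  step 4 ⇒ step 5: BABCABABBABCABABBABCABABBABCABAB ⇒ CA·B·CA·BA·B·CA·B·CA·CA·B·CA·BA·B·CA·B·CA·CA·B·CA·BA·B·CA·B·CA·CA·B·CA·BA·B·CA·B·CA
    A ↦ B
    B ↦ CA
    C ↦ BA

A->B, B->CA, C->BA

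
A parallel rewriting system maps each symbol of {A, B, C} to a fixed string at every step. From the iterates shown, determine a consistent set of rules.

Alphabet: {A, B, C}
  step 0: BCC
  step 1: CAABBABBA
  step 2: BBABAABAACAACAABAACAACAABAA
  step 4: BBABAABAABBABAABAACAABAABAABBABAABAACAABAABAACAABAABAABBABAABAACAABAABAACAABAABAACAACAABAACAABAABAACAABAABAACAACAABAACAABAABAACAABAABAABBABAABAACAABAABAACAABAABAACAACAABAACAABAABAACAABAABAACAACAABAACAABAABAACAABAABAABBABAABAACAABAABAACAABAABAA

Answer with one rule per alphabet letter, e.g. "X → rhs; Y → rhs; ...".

  step 1 ⇒ step 2: CAABBABBA ⇒ BBA·BAA·BAA·CAA·CAA·BAA·CAA·CAA·BAA
    A ↦ BAA
    B ↦ CAA
    C ↦ BBA

A->BAA, B->CAA, C->BBA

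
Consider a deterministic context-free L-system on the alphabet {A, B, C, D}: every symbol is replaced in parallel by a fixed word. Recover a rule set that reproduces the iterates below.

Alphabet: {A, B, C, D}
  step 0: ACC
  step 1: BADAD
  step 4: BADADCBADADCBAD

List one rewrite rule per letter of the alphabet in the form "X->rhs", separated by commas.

  step 0 ⇒ step 1: ACC ⇒ B·AD·AD
    A ↦ B
    C ↦ AD
    B ↦ C  (constrained at step 1)
    D ↦ AD  (constrained at step 1)

A->B, B->C, C->AD, D->AD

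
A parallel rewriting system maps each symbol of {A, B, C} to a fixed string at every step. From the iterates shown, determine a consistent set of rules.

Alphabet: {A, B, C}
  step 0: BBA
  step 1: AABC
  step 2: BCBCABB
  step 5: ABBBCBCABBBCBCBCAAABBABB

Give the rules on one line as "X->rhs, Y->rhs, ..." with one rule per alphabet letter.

  step 1 ⇒ step 2: AABC ⇒ BC·BC·A·BB
    A ↦ BC
    B ↦ A
    C ↦ BB

A->BC, B->A, C->BB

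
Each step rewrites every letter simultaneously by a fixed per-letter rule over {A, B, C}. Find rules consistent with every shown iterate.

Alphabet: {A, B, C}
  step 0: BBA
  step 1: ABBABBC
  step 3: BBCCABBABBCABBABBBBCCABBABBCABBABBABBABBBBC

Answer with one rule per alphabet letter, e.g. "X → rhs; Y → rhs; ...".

A->C, B->ABB, C->BBC

  step 0 ⇒ step 1: BBA ⇒ ABB·ABB·C
    A ↦ C
    B ↦ ABB
    C ↦ BBC  (constrained at step 1)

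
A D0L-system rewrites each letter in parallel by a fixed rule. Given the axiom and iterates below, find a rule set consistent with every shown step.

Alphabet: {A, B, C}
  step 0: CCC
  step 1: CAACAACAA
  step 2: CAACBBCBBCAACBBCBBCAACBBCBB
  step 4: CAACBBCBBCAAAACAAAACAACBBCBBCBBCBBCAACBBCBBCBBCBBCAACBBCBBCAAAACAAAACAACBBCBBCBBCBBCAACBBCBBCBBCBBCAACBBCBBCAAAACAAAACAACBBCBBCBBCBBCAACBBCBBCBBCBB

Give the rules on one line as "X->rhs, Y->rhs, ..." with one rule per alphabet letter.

A->CBB, B->A, C->CAA

  step 1 ⇒ step 2: CAACAACAA ⇒ CAA·CBB·CBB·CAA·CBB·CBB·CAA·CBB·CBB
    A ↦ CBB
    C ↦ CAA
    B ↦ A  (constrained at step 2)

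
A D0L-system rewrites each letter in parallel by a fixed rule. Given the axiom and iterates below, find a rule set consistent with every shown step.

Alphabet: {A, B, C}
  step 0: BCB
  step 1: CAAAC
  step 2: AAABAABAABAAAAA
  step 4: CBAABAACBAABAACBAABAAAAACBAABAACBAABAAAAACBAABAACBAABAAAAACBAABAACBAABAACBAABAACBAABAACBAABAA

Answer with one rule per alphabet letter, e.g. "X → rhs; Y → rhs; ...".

  step 1 ⇒ step 2: CAAAC ⇒ AAA·BAA·BAA·BAA·AAA
    A ↦ BAA
    C ↦ AAA
  step 0 ⇒ step 1: BCB ⇒ C·AAA·C
    B ↦ C

A->BAA, B->C, C->AAA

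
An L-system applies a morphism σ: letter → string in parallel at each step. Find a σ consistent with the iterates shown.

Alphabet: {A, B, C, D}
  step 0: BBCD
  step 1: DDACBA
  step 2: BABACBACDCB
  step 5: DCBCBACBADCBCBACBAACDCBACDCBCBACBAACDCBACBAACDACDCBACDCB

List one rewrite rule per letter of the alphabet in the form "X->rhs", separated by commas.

A->CB, B->D, C->AC, D->BA

  step 1 ⇒ step 2: DDACBA ⇒ BA·BA·CB·AC·D·CB
    A ↦ CB
    B ↦ D
    C ↦ AC
    D ↦ BA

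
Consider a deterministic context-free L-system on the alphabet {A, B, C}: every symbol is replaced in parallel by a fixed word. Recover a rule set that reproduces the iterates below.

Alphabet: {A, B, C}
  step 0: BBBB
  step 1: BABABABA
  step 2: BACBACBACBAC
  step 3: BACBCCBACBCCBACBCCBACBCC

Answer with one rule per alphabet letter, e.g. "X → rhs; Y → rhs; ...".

A->C, B->BA, C->BCC

  step 2 ⇒ step 3: BACBACBACBAC ⇒ BA·C·BCC·BA·C·BCC·BA·C·BCC·BA·C·BCC
    A ↦ C
    B ↦ BA
    C ↦ BCC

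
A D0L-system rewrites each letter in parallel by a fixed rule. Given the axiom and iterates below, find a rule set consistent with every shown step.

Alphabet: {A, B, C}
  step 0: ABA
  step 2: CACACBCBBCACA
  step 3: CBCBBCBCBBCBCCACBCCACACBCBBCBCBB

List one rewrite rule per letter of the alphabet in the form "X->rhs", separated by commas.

  step 2 ⇒ step 3: CACACBCBBCACA ⇒ CBC·BB·CBC·BB·CBC·CA·CBC·CA·CA·CBC·BB·CBC·BB
    A ↦ BB
    B ↦ CA
    C ↦ CBC

A->BB, B->CA, C->CBC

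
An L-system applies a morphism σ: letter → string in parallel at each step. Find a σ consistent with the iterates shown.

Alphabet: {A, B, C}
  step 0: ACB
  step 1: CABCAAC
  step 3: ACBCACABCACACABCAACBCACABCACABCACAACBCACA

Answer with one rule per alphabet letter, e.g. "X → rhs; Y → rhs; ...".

  step 0 ⇒ step 1: ACB ⇒ CA·BCA·AC
    A ↦ CA
    B ↦ AC
    C ↦ BCA

A->CA, B->AC, C->BCA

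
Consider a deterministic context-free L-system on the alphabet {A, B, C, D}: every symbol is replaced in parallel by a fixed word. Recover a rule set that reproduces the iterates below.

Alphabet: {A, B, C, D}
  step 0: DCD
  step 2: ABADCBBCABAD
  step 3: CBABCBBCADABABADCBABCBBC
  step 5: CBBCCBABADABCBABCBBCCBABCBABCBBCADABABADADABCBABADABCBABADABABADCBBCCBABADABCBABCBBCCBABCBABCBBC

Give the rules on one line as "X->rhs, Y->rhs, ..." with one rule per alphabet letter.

  step 2 ⇒ step 3: ABADCBBCABAD ⇒ CB·AB·CB·BC·AD·AB·AB·AD·CB·AB·CB·BC
    A ↦ CB
    B ↦ AB
    C ↦ AD
    D ↦ BC

A->CB, B->AB, C->AD, D->BC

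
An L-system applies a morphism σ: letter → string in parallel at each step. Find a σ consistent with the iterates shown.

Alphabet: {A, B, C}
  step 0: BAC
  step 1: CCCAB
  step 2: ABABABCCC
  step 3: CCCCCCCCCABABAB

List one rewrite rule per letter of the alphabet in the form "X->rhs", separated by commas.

A->C, B->CC, C->AB

  step 2 ⇒ step 3: ABABABCCC ⇒ C·CC·C·CC·C·CC·AB·AB·AB
    A ↦ C
    B ↦ CC
    C ↦ AB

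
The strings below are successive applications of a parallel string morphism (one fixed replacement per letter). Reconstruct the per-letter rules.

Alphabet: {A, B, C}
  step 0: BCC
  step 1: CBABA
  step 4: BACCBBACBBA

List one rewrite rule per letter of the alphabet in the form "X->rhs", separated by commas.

A->B, B->C, C->BA

  step 0 ⇒ step 1: BCC ⇒ C·BA·BA
    B ↦ C
    C ↦ BA
    A ↦ B  (constrained at step 1)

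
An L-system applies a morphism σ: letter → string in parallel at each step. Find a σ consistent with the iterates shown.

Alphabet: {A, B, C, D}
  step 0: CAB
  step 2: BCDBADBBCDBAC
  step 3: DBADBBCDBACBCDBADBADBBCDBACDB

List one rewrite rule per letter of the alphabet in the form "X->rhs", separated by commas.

A->C, B->DBA, C->DB, D->BC

  step 2 ⇒ step 3: BCDBADBBCDBAC ⇒ DBA·DB·BC·DBA·C·BC·DBA·DBA·DB·BC·DBA·C·DB
    A ↦ C
    B ↦ DBA
    C ↦ DB
    D ↦ BC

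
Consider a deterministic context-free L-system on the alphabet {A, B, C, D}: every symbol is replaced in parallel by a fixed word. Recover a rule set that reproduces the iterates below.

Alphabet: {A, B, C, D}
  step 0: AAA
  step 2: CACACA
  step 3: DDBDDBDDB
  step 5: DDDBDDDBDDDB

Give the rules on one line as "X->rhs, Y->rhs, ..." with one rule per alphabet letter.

A->DB, B->A, C->D, D->C

  step 2 ⇒ step 3: CACACA ⇒ D·DB·D·DB·D·DB
    A ↦ DB
    C ↦ D
    B ↦ A  (constrained at step 3)
    D ↦ C  (constrained at step 3)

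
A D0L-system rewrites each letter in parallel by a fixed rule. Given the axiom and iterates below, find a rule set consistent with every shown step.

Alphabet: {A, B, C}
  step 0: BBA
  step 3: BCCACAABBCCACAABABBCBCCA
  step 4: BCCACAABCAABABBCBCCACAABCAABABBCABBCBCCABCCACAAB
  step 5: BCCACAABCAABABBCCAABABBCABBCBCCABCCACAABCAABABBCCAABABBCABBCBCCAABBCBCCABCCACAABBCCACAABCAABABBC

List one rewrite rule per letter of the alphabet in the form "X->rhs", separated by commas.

  step 4 ⇒ step 5: BCCACAABCAABABBCBCCACAABCAABABBCABBCBCCABCCACAAB ⇒ BC·CA·CA·AB·CA·AB·AB·BC·CA·AB·AB·BC·AB·BC·BC·CA·BC·CA·CA·AB·CA·AB·AB·BC·CA·AB·AB·BC·AB·BC·BC·CA·AB·BC·BC·CA·BC·CA·CA·AB·BC·CA·CA·AB·CA·AB·AB·BC
    A ↦ AB
    B ↦ BC
    C ↦ CA

A->AB, B->BC, C->CA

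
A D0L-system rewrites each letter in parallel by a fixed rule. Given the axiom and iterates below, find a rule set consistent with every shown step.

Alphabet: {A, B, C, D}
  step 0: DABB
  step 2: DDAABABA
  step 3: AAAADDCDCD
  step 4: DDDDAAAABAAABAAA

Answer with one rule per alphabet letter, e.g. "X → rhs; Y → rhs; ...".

A->D, B->C, C->BA, D->AA

  step 3 ⇒ step 4: AAAADDCDCD ⇒ D·D·D·D·AA·AA·BA·AA·BA·AA
    A ↦ D
    C ↦ BA
    D ↦ AA
  step 2 ⇒ step 3: DDAABABA ⇒ AA·AA·D·D·C·D·C·D
    B ↦ C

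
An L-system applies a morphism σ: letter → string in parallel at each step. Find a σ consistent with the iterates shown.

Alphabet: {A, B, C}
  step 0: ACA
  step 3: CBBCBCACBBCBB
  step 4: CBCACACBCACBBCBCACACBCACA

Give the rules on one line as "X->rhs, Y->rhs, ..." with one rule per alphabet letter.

A->B, B->CA, C->CB

  step 3 ⇒ step 4: CBBCBCACBBCBB ⇒ CB·CA·CA·CB·CA·CB·B·CB·CA·CA·CB·CA·CA
    A ↦ B
    B ↦ CA
    C ↦ CB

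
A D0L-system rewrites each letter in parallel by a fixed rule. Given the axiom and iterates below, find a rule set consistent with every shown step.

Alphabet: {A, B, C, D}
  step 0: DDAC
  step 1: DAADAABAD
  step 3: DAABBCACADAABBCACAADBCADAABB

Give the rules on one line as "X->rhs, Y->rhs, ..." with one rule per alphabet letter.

  step 0 ⇒ step 1: DDAC ⇒ DAA·DAA·B·AD
    A ↦ B
    C ↦ AD
    D ↦ DAA
    B ↦ CA  (constrained at step 1)

A->B, B->CA, C->AD, D->DAA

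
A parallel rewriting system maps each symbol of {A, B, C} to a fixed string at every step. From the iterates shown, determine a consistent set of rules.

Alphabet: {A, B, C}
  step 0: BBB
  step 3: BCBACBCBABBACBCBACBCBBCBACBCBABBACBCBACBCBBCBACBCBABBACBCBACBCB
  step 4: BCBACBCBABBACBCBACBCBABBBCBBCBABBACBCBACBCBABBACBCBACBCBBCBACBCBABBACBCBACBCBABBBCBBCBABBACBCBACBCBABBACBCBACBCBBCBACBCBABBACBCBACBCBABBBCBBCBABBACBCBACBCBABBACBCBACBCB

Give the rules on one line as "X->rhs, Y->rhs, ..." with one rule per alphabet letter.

A->ABB, B->BCB, C->AC

  step 3 ⇒ step 4: BCBACBCBABBACBCBACBCBBCBACBCBABBACBCBACBCBBCBACBCBABBACBCBACBCB ⇒ BCB·AC·BCB·ABB·AC·BCB·AC·BCB·ABB·BCB·BCB·ABB·AC·BCB·AC·BCB·ABB·AC·BCB·AC·BCB·BCB·AC·BCB·ABB·AC·BCB·AC·BCB·ABB·BCB·BCB·ABB·AC·BCB·AC·BCB·ABB·AC·BCB·AC·BCB·BCB·AC·BCB·ABB·AC·BCB·AC·BCB·ABB·BCB·BCB·ABB·AC·BCB·AC·BCB·ABB·AC·BCB·AC·BCB
    A ↦ ABB
    B ↦ BCB
    C ↦ AC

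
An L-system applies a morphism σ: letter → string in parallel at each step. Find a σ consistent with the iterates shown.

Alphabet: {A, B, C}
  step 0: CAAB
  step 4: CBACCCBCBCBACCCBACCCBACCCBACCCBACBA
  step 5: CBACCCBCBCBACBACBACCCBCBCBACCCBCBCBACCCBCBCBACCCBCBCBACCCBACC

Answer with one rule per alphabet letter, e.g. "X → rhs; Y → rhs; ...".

A->CC, B->A, C->CB

  step 4 ⇒ step 5: CBACCCBCBCBACCCBACCCBACCCBACCCBACBA ⇒ CB·A·CC·CB·CB·CB·A·CB·A·CB·A·CC·CB·CB·CB·A·CC·CB·CB·CB·A·CC·CB·CB·CB·A·CC·CB·CB·CB·A·CC·CB·A·CC
    A ↦ CC
    B ↦ A
    C ↦ CB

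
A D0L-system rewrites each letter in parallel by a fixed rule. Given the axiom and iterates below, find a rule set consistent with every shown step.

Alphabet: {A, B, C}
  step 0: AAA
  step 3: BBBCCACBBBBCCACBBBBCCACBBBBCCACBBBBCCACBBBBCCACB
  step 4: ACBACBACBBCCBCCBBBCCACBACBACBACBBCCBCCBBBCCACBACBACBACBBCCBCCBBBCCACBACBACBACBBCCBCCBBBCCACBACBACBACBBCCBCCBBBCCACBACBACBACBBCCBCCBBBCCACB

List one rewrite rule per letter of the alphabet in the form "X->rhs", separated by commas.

  step 3 ⇒ step 4: BBBCCACBBBBCCACBBBBCCACBBBBCCACBBBBCCACBBBBCCACB ⇒ ACB·ACB·ACB·BCC·BCC·BB·BCC·ACB·ACB·ACB·ACB·BCC·BCC·BB·BCC·ACB·ACB·ACB·ACB·BCC·BCC·BB·BCC·ACB·ACB·ACB·ACB·BCC·BCC·BB·BCC·ACB·ACB·ACB·ACB·BCC·BCC·BB·BCC·ACB·ACB·ACB·ACB·BCC·BCC·BB·BCC·ACB
    A ↦ BB
    B ↦ ACB
    C ↦ BCC

A->BB, B->ACB, C->BCC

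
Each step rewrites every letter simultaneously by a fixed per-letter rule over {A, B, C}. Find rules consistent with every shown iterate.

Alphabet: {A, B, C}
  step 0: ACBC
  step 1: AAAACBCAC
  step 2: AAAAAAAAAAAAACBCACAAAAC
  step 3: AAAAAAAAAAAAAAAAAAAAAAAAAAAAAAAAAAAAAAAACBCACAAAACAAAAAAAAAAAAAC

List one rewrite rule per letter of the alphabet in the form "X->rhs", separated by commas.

  step 2 ⇒ step 3: AAAAAAAAAAAAACBCACAAAAC ⇒ AAA·AAA·AAA·AAA·AAA·AAA·AAA·AAA·AAA·AAA·AAA·AAA·AAA·AC·BC·AC·AAA·AC·AAA·AAA·AAA·AAA·AC
    A ↦ AAA
    B ↦ BC
    C ↦ AC

A->AAA, B->BC, C->AC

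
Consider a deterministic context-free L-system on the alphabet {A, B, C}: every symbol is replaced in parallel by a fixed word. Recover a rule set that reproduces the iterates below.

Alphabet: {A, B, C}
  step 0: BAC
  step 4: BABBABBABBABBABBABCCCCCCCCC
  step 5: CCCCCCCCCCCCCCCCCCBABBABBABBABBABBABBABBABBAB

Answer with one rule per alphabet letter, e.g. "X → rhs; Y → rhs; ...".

A->C, B->C, C->BAB

  step 4 ⇒ step 5: BABBABBABBABBABBABCCCCCCCCC ⇒ C·C·C·C·C·C·C·C·C·C·C·C·C·C·C·C·C·C·BAB·BAB·BAB·BAB·BAB·BAB·BAB·BAB·BAB
    A ↦ C
    B ↦ C
    C ↦ BAB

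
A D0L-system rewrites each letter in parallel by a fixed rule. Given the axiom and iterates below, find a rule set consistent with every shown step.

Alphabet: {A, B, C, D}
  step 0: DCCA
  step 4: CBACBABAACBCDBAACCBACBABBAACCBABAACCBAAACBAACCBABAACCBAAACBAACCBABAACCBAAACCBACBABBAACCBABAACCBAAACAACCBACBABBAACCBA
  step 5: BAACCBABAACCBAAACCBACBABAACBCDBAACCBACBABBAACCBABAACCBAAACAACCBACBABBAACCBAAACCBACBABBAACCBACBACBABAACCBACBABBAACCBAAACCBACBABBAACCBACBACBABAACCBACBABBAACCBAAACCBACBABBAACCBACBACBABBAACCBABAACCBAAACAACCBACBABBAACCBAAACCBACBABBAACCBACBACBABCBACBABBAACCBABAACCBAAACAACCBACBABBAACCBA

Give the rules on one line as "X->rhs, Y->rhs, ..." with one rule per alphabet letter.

A->CBA, B->AAC, C->B, D->CDB

  step 4 ⇒ step 5: CBACBABAACBCDBAACCBACBABBAACCBABAACCBAAACBAACCBABAACCBAAACBAACCBABAACCBAAACCBACBABBAACCBABAACCBAAACAACCBACBABBAACCBA ⇒ B·AAC·CBA·B·AAC·CBA·AAC·CBA·CBA·B·AAC·B·CDB·AAC·CBA·CBA·B·B·AAC·CBA·B·AAC·CBA·AAC·AAC·CBA·CBA·B·B·AAC·CBA·AAC·CBA·CBA·B·B·AAC·CBA·CBA·CBA·B·AAC·CBA·CBA·B·B·AAC·CBA·AAC·CBA·CBA·B·B·AAC·CBA·CBA·CBA·B·AAC·CBA·CBA·B·B·AAC·CBA·AAC·CBA·CBA·B·B·AAC·CBA·CBA·CBA·B·B·AAC·CBA·B·AAC·CBA·AAC·AAC·CBA·CBA·B·B·AAC·CBA·AAC·CBA·CBA·B·B·AAC·CBA·CBA·CBA·B·CBA·CBA·B·B·AAC·CBA·B·AAC·CBA·AAC·AAC·CBA·CBA·B·B·AAC·CBA
    A ↦ CBA
    B ↦ AAC
    C ↦ B
    D ↦ CDB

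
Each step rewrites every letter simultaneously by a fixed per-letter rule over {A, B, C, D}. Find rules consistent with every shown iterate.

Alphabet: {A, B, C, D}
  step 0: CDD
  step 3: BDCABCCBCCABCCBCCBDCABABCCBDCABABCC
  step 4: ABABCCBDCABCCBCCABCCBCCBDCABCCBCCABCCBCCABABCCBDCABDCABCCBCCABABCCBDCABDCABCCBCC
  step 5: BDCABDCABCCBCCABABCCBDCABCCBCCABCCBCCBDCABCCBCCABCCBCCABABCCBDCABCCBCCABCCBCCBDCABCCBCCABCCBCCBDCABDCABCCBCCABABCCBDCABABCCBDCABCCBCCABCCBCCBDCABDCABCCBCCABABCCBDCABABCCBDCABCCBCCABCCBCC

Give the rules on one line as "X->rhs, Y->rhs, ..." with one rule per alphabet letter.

A->BDC, B->A, C->BCC, D->BA

  step 4 ⇒ step 5: ABABCCBDCABCCBCCABCCBCCBDCABCCBCCABCCBCCABABCCBDCABDCABCCBCCABABCCBDCABDCABCCBCC ⇒ BDC·A·BDC·A·BCC·BCC·A·BA·BCC·BDC·A·BCC·BCC·A·BCC·BCC·BDC·A·BCC·BCC·A·BCC·BCC·A·BA·BCC·BDC·A·BCC·BCC·A·BCC·BCC·BDC·A·BCC·BCC·A·BCC·BCC·BDC·A·BDC·A·BCC·BCC·A·BA·BCC·BDC·A·BA·BCC·BDC·A·BCC·BCC·A·BCC·BCC·BDC·A·BDC·A·BCC·BCC·A·BA·BCC·BDC·A·BA·BCC·BDC·A·BCC·BCC·A·BCC·BCC
    A ↦ BDC
    B ↦ A
    C ↦ BCC
    D ↦ BA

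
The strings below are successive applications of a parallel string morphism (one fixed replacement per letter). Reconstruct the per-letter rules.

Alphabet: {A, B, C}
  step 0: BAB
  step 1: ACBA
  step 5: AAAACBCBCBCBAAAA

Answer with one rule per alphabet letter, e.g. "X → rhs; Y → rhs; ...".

  step 0 ⇒ step 1: BAB ⇒ A·CB·A
    A ↦ CB
    B ↦ A
    C ↦ A  (constrained at step 1)

A->CB, B->A, C->A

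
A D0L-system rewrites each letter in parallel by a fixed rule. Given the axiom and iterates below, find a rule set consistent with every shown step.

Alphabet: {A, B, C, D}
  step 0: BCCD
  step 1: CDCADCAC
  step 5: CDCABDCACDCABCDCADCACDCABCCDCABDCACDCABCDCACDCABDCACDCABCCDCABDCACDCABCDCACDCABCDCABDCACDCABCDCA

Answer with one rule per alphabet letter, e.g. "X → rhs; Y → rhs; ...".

  step 0 ⇒ step 1: BCCD ⇒ C·DCA·DCA·C
    B ↦ C
    C ↦ DCA
    D ↦ C
    A ↦ B  (constrained at step 1)

A->B, B->C, C->DCA, D->C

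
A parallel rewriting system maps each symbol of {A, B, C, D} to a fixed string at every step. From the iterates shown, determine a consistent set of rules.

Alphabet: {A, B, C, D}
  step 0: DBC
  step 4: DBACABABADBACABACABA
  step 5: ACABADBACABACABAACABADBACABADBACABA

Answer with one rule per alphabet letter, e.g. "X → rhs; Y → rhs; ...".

  step 4 ⇒ step 5: DBACABABADBACABACABA ⇒ A·CA·BA·D·BA·CA·BA·CA·BA·A·CA·BA·D·BA·CA·BA·D·BA·CA·BA
    A ↦ BA
    B ↦ CA
    C ↦ D
    D ↦ A

A->BA, B->CA, C->D, D->A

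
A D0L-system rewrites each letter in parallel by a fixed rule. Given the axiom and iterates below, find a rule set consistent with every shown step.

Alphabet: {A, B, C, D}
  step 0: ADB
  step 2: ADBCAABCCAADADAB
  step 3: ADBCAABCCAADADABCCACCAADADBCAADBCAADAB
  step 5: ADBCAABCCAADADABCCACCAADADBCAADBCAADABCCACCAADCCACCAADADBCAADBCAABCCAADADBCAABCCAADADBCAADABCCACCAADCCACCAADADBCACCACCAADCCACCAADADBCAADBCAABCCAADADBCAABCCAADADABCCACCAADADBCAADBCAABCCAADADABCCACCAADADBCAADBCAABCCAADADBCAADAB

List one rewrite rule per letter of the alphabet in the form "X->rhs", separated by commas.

A->AD, B->AB, C->CCA, D->BCA

  step 2 ⇒ step 3: ADBCAABCCAADADAB ⇒ AD·BCA·AB·CCA·AD·AD·AB·CCA·CCA·AD·AD·BCA·AD·BCA·AD·AB
    A ↦ AD
    B ↦ AB
    C ↦ CCA
    D ↦ BCA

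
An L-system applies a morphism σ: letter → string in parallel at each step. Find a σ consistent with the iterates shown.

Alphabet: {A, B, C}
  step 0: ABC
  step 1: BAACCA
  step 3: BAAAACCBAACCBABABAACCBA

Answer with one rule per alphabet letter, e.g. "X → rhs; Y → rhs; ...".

  step 0 ⇒ step 1: ABC ⇒ BA·ACC·A
    A ↦ BA
    B ↦ ACC
    C ↦ A

A->BA, B->ACC, C->A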